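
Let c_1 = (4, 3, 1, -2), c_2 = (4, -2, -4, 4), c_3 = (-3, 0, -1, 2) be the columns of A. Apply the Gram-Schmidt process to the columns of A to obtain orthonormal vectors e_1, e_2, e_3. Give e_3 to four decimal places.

e_1 = c_1/‖c_1‖ = (4, 3, 1, -2)/5.4772 = (0.7303, 0.5477, 0.1826, -0.3651).
r_{12} = e_1·c_2 = -0.3651.
u_2 = c_2 + 0.3651·e_1 = (4.2667, -1.8000, -3.9333, 3.8667).
‖u_2‖ = 7.2019, so e_2 = (0.5924, -0.2499, -0.5462, 0.5369).
r_{13} = e_1·c_3 = -3.1038; r_{23} = e_2·c_3 = -0.1574.
u_3 = c_3 + 3.1038·e_1 + 0.1574·e_2 = (-0.6401, 1.6607, -0.5193, 0.9512).
‖u_3‖ = 2.0837, so e_3 = (-0.3072, 0.7970, -0.2492, 0.4565).

e_3 = (-0.3072, 0.7970, -0.2492, 0.4565)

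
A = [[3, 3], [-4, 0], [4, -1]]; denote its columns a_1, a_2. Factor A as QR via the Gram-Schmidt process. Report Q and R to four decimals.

a_1 = (3, -4, 4); ‖a_1‖ = 6.4031, so q_1 = (0.4685, -0.6247, 0.6247).
q_1·a_2 = 0.4685·3 + (-0.6247)·0 + 0.6247·(-1) = 0.7809.
u_2 = a_2 − 0.7809·q_1 = (2.6341, 0.4878, -1.4878).
‖u_2‖ = 3.0644, so q_2 = (0.8596, 0.1592, -0.4855).

Q = [[0.4685, 0.8596], [-0.6247, 0.1592], [0.6247, -0.4855]], R = [[6.4031, 0.7809], [0.0000, 3.0644]]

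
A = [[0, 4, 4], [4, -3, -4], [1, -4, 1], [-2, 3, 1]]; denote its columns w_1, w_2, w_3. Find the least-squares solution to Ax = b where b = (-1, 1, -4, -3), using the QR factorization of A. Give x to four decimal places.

x = (0.2051, 0.4782, -0.7183)

w_1 = (0, 4, 1, -2); ‖w_1‖ = 4.5826, so q_1 = (0.0000, 0.8729, 0.2182, -0.4364).
q_1·w_2 = 0.0000·4 + 0.8729·(-3) + 0.2182·(-4) + (-0.4364)·3 = -4.8008.
u_2 = w_2 + 4.8008·q_1 = (4.0000, 1.1905, -2.9524, 0.9048).
‖u_2‖ = 5.1916, so q_2 = (0.7705, 0.2293, -0.5687, 0.1743).
q_1·w_3 = 0.0000·4 + 0.8729·(-4) + 0.2182·1 + (-0.4364)·1 = -3.7097; q_2·w_3 = 0.7705·4 + 0.2293·(-4) + (-0.5687)·1 + 0.1743·1 = 1.7703.
u_3 = w_3 + 3.7097·q_1 − 1.7703·q_2 = (2.6360, -1.1678, 2.8163, -0.9276).
‖u_3‖ = 4.1357, so q_3 = (0.6374, -0.2824, 0.6810, -0.2243).
Qᵀb = (1.3093, 1.2108, -2.9708).
Back-substitute: x_3 = -2.9708/4.1357 = -0.7183.
x_2 = (1.2108 − 1.7703·(-0.7183))/5.1916 = 0.4782.
x_1 = (1.3093 + 4.8008·0.4782 + 3.7097·(-0.7183))/4.5826 = 0.2051.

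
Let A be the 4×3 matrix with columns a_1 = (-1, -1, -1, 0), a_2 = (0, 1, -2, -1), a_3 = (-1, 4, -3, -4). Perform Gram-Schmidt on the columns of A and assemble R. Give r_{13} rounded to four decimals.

a_1 = (-1, -1, -1, 0); ‖a_1‖ = 1.7321, so e_1 = (-0.5774, -0.5774, -0.5774, 0.0000).
r_{13} = e_1·a_3 = 0.0000.

r_{13} = 0.0000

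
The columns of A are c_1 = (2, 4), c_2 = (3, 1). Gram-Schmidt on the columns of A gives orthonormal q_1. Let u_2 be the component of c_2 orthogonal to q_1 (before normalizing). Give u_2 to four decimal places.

q_1 = c_1/‖c_1‖ = (2, 4)/4.4721 = (0.4472, 0.8944).
r_{12} = q_1·c_2 = 2.2361.
u_2 = c_2 − 2.2361·q_1 = (2.0000, -1.0000).

u_2 = (2.0000, -1.0000)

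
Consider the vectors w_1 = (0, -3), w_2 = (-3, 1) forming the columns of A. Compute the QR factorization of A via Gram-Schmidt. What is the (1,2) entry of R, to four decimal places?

r_{12} = -1.0000

q_1 = w_1/‖w_1‖ = (0, -3)/3.0000 = (0.0000, -1.0000).
r_{12} = q_1·w_2 = -1.0000.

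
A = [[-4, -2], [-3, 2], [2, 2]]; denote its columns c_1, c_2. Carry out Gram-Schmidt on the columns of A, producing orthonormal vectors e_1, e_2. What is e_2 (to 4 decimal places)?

e_2 = (-0.3574, 0.7990, 0.4836)

c_1 = (-4, -3, 2); ‖c_1‖ = 5.3852, so e_1 = (-0.7428, -0.5571, 0.3714).
e_1·c_2 = (-0.7428)·(-2) + (-0.5571)·2 + 0.3714·2 = 1.1142.
u_2 = c_2 − 1.1142·e_1 = (-1.1724, 2.6207, 1.5862).
‖u_2‖ = 3.2800, so e_2 = (-0.3574, 0.7990, 0.4836).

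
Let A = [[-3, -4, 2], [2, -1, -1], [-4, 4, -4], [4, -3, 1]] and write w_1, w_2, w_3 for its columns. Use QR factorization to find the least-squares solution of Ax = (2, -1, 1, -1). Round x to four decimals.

w_1 = (-3, 2, -4, 4); ‖w_1‖ = 6.7082, so q_1 = (-0.4472, 0.2981, -0.5963, 0.5963).
q_1·w_2 = (-0.4472)·(-4) + 0.2981·(-1) + (-0.5963)·4 + 0.5963·(-3) = -2.6833.
u_2 = w_2 + 2.6833·q_1 = (-5.2000, -0.2000, 2.4000, -1.4000).
‖u_2‖ = 5.8992, so q_2 = (-0.8815, -0.0339, 0.4068, -0.2373).
q_1·w_3 = (-0.4472)·2 + 0.2981·(-1) + (-0.5963)·(-4) + 0.5963·1 = 1.7889; q_2·w_3 = (-0.8815)·2 + (-0.0339)·(-1) + 0.4068·(-4) + (-0.2373)·1 = -3.5937.
u_3 = w_3 − 1.7889·q_1 + 3.5937·q_2 = (-0.3678, -1.6552, -1.4713, -0.9195).
‖u_3‖ = 2.4259, so q_3 = (-0.1516, -0.6823, -0.6065, -0.3790).
Qᵀb = (-2.3851, -1.0849, 0.1516).
Back-substitute: x_3 = 0.1516/2.4259 = 0.0625.
x_2 = (-1.0849 + 3.5937·0.0625)/5.8992 = -0.1458.
x_1 = (-2.3851 + 2.6833·(-0.1458) − 1.7889·0.0625)/6.7082 = -0.4306.

x = (-0.4306, -0.1458, 0.0625)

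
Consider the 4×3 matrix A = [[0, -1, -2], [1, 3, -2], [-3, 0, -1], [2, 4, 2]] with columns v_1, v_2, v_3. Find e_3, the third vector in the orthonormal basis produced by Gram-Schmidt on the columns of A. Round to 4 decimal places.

e_3 = (-0.5960, -0.7066, 0.0184, 0.3810)

v_1 = (0, 1, -3, 2); ‖v_1‖ = 3.7417, so e_1 = (0.0000, 0.2673, -0.8018, 0.5345).
e_1·v_2 = 0.0000·(-1) + 0.2673·3 + (-0.8018)·0 + 0.5345·4 = 2.9399.
u_2 = v_2 − 2.9399·e_1 = (-1.0000, 2.2143, 2.3571, 2.4286).
‖u_2‖ = 4.1662, so e_2 = (-0.2400, 0.5315, 0.5658, 0.5829).
e_1·v_3 = 0.0000·(-2) + 0.2673·(-2) + (-0.8018)·(-1) + 0.5345·2 = 1.3363; e_2·v_3 = (-0.2400)·(-2) + 0.5315·(-2) + 0.5658·(-1) + 0.5829·2 = 0.0171.
u_3 = v_3 − 1.3363·e_1 − 0.0171·e_2 = (-1.9959, -2.3663, 0.0617, 1.2757).
‖u_3‖ = 3.3487, so e_3 = (-0.5960, -0.7066, 0.0184, 0.3810).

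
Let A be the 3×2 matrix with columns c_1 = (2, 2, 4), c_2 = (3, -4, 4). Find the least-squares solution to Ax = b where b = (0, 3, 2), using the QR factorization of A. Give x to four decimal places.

x = (0.7995, -0.3706)

c_1 = (2, 2, 4); ‖c_1‖ = 4.8990, so q_1 = (0.4082, 0.4082, 0.8165).
q_1·c_2 = 0.4082·3 + 0.4082·(-4) + 0.8165·4 = 2.8577.
u_2 = c_2 − 2.8577·q_1 = (1.8333, -5.1667, 1.6667).
‖u_2‖ = 5.7300, so q_2 = (0.3200, -0.9017, 0.2909).
Qᵀb = (2.8577, -2.1233).
Back-substitute: x_2 = -2.1233/5.7300 = -0.3706.
x_1 = (2.8577 − 2.8577·(-0.3706))/4.8990 = 0.7995.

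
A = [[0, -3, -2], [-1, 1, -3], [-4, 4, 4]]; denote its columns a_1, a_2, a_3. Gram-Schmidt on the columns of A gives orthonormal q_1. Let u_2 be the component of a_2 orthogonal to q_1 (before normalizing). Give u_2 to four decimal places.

q_1 = a_1/‖a_1‖ = (0, -1, -4)/4.1231 = (0.0000, -0.2425, -0.9701).
r_{12} = q_1·a_2 = -4.1231.
u_2 = a_2 + 4.1231·q_1 = (-3.0000, 0.0000, 0.0000).

u_2 = (-3.0000, 0.0000, 0.0000)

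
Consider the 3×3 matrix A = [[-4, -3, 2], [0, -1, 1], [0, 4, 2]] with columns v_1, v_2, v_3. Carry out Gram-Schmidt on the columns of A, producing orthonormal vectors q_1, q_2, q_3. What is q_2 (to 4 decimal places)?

q_2 = (0.0000, -0.2425, 0.9701)

v_1 = (-4, 0, 0); ‖v_1‖ = 4.0000, so q_1 = (-1.0000, 0.0000, 0.0000).
q_1·v_2 = (-1.0000)·(-3) + 0.0000·(-1) + 0.0000·4 = 3.0000.
u_2 = v_2 − 3.0000·q_1 = (0.0000, -1.0000, 4.0000).
‖u_2‖ = 4.1231, so q_2 = (0.0000, -0.2425, 0.9701).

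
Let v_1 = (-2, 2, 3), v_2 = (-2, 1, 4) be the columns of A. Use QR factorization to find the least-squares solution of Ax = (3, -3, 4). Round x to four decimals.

v_1 = (-2, 2, 3); ‖v_1‖ = 4.1231, so e_1 = (-0.4851, 0.4851, 0.7276).
e_1·v_2 = (-0.4851)·(-2) + 0.4851·1 + 0.7276·4 = 4.3656.
u_2 = v_2 − 4.3656·e_1 = (0.1176, -1.1176, 0.8235).
‖u_2‖ = 1.3933, so e_2 = (0.0844, -0.8022, 0.5911).
Qᵀb = (0.0000, 5.0242).
Back-substitute: x_2 = 5.0242/1.3933 = 3.6061.
x_1 = (0.0000 − 4.3656·3.6061)/4.1231 = -3.8182.

x = (-3.8182, 3.6061)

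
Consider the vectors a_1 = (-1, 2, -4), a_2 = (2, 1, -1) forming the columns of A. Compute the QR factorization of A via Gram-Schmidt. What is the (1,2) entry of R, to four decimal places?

r_{12} = 0.8729

q_1 = a_1/‖a_1‖ = (-1, 2, -4)/4.5826 = (-0.2182, 0.4364, -0.8729).
r_{12} = q_1·a_2 = 0.8729.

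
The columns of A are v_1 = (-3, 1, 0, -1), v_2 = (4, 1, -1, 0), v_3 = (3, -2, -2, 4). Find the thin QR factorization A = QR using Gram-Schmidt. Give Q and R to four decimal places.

Q = [[-0.9045, 0.3780, -0.1974], [0.3015, 0.7559, 0.0658], [0.0000, -0.3780, -0.7237], [-0.3015, -0.3780, 0.6580]], R = [[3.3166, -3.3166, -4.5227], [0.0000, 2.6458, -1.1339], [0.0000, 0.0000, 3.3556]]

v_1 = (-3, 1, 0, -1); ‖v_1‖ = 3.3166, so q_1 = (-0.9045, 0.3015, 0.0000, -0.3015).
q_1·v_2 = (-0.9045)·4 + 0.3015·1 + 0.0000·(-1) + (-0.3015)·0 = -3.3166.
u_2 = v_2 + 3.3166·q_1 = (1.0000, 2.0000, -1.0000, -1.0000).
‖u_2‖ = 2.6458, so q_2 = (0.3780, 0.7559, -0.3780, -0.3780).
q_1·v_3 = (-0.9045)·3 + 0.3015·(-2) + 0.0000·(-2) + (-0.3015)·4 = -4.5227; q_2·v_3 = 0.3780·3 + 0.7559·(-2) + (-0.3780)·(-2) + (-0.3780)·4 = -1.1339.
u_3 = v_3 + 4.5227·q_1 + 1.1339·q_2 = (-0.6623, 0.2208, -2.4286, 2.2078).
‖u_3‖ = 3.3556, so q_3 = (-0.1974, 0.0658, -0.7237, 0.6580).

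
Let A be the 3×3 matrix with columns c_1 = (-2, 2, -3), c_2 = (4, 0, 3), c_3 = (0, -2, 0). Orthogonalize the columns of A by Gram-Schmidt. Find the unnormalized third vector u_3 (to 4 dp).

u_3 = (0.5294, -0.5294, -0.7059)

e_1 = c_1/‖c_1‖ = (-2, 2, -3)/4.1231 = (-0.4851, 0.4851, -0.7276).
r_{12} = e_1·c_2 = -4.1231.
u_2 = c_2 + 4.1231·e_1 = (2.0000, 2.0000, 0.0000).
‖u_2‖ = 2.8284, so e_2 = (0.7071, 0.7071, 0.0000).
r_{13} = e_1·c_3 = -0.9701; r_{23} = e_2·c_3 = -1.4142.
u_3 = c_3 + 0.9701·e_1 + 1.4142·e_2 = (0.5294, -0.5294, -0.7059).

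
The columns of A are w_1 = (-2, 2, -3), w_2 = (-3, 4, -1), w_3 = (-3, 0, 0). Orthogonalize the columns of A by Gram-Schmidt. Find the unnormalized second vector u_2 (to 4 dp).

u_2 = (-1.0000, 2.0000, 2.0000)

q_1 = w_1/‖w_1‖ = (-2, 2, -3)/4.1231 = (-0.4851, 0.4851, -0.7276).
r_{12} = q_1·w_2 = 4.1231.
u_2 = w_2 − 4.1231·q_1 = (-1.0000, 2.0000, 2.0000).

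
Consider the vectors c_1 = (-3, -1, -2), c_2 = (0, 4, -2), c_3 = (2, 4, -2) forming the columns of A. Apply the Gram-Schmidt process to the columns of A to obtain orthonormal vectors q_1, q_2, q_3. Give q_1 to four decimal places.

c_1 = (-3, -1, -2); ‖c_1‖ = 3.7417, so q_1 = (-0.8018, -0.2673, -0.5345).

q_1 = (-0.8018, -0.2673, -0.5345)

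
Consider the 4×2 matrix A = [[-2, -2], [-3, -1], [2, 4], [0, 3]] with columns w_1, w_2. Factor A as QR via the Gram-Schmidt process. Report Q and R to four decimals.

Q = [[-0.4851, -0.0575], [-0.7276, 0.4023], [0.4851, 0.5459], [0.0000, 0.7327]], R = [[4.1231, 3.6380], [0.0000, 4.0945]]

w_1 = (-2, -3, 2, 0); ‖w_1‖ = 4.1231, so e_1 = (-0.4851, -0.7276, 0.4851, 0.0000).
e_1·w_2 = (-0.4851)·(-2) + (-0.7276)·(-1) + 0.4851·4 + 0.0000·3 = 3.6380.
u_2 = w_2 − 3.6380·e_1 = (-0.2353, 1.6471, 2.2353, 3.0000).
‖u_2‖ = 4.0945, so e_2 = (-0.0575, 0.4023, 0.5459, 0.7327).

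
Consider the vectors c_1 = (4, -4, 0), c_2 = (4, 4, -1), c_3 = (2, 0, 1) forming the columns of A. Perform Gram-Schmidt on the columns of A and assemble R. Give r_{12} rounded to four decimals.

c_1 = (4, -4, 0); ‖c_1‖ = 5.6569, so e_1 = (0.7071, -0.7071, 0.0000).
r_{12} = e_1·c_2 = 0.0000.

r_{12} = 0.0000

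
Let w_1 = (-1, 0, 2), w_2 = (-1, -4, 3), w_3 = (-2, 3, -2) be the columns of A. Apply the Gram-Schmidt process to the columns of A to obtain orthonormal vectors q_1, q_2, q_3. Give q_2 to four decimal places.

w_1 = (-1, 0, 2); ‖w_1‖ = 2.2361, so q_1 = (-0.4472, 0.0000, 0.8944).
q_1·w_2 = (-0.4472)·(-1) + 0.0000·(-4) + 0.8944·3 = 3.1305.
u_2 = w_2 − 3.1305·q_1 = (0.4000, -4.0000, 0.2000).
‖u_2‖ = 4.0249, so q_2 = (0.0994, -0.9938, 0.0497).

q_2 = (0.0994, -0.9938, 0.0497)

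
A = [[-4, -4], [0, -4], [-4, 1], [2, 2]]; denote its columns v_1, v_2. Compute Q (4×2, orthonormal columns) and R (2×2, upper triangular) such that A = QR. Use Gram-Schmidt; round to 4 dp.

v_1 = (-4, 0, -4, 2); ‖v_1‖ = 6.0000, so e_1 = (-0.6667, 0.0000, -0.6667, 0.3333).
e_1·v_2 = (-0.6667)·(-4) + 0.0000·(-4) + (-0.6667)·1 + 0.3333·2 = 2.6667.
u_2 = v_2 − 2.6667·e_1 = (-2.2222, -4.0000, 2.7778, 1.1111).
‖u_2‖ = 5.4671, so e_2 = (-0.4065, -0.7317, 0.5081, 0.2032).

Q = [[-0.6667, -0.4065], [0.0000, -0.7317], [-0.6667, 0.5081], [0.3333, 0.2032]], R = [[6.0000, 2.6667], [0.0000, 5.4671]]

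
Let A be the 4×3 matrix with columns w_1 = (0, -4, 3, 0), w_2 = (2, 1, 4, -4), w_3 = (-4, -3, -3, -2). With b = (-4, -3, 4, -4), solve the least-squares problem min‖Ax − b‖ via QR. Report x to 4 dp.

w_1 = (0, -4, 3, 0); ‖w_1‖ = 5.0000, so q_1 = (0.0000, -0.8000, 0.6000, 0.0000).
q_1·w_2 = 0.0000·2 + (-0.8000)·1 + 0.6000·4 + 0.0000·(-4) = 1.6000.
u_2 = w_2 − 1.6000·q_1 = (2.0000, 2.2800, 3.0400, -4.0000).
‖u_2‖ = 5.8686, so q_2 = (0.3408, 0.3885, 0.5180, -0.6816).
q_1·w_3 = 0.0000·(-4) + (-0.8000)·(-3) + 0.6000·(-3) + 0.0000·(-2) = 0.6000; q_2·w_3 = 0.3408·(-4) + 0.3885·(-3) + 0.5180·(-3) + (-0.6816)·(-2) = -2.7196.
u_3 = w_3 − 0.6000·q_1 + 2.7196·q_2 = (-3.0732, -1.4634, -1.9512, -3.8537).
‖u_3‖ = 5.4994, so q_3 = (-0.5588, -0.2661, -0.3548, -0.7007).
Qᵀb = (4.8000, 2.2697, 4.4173).
Back-substitute: x_3 = 4.4173/5.4994 = 0.8032.
x_2 = (2.2697 + 2.7196·0.8032)/5.8686 = 0.7590.
x_1 = (4.8000 − 1.6000·0.7590 − 0.6000·0.8032)/5.0000 = 0.6207.

x = (0.6207, 0.7590, 0.8032)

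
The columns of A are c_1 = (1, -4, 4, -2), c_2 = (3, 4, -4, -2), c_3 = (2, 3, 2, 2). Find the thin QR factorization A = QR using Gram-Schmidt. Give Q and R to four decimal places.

q_1 = c_1/‖c_1‖ = (1, -4, 4, -2)/6.0828 = (0.1644, -0.6576, 0.6576, -0.3288).
r_{12} = q_1·c_2 = -4.1100.
u_2 = c_2 + 4.1100·q_1 = (3.6757, 1.2973, -1.2973, -3.3514).
‖u_2‖ = 5.3017, so q_2 = (0.6933, 0.2447, -0.2447, -0.6321).
r_{13} = q_1·c_3 = -0.9864; r_{23} = q_2·c_3 = 0.3670.
u_3 = c_3 + 0.9864·q_1 − 0.3670·q_2 = (1.9077, 2.2615, 2.7385, 1.9077).
‖u_3‖ = 4.4601, so q_3 = (0.4277, 0.5071, 0.6140, 0.4277).

Q = [[0.1644, 0.6933, 0.4277], [-0.6576, 0.2447, 0.5071], [0.6576, -0.2447, 0.6140], [-0.3288, -0.6321, 0.4277]], R = [[6.0828, -4.1100, -0.9864], [0.0000, 5.3017, 0.3670], [0.0000, 0.0000, 4.4601]]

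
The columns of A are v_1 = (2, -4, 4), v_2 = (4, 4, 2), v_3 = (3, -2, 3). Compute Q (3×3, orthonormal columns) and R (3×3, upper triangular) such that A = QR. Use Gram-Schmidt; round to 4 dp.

q_1 = v_1/‖v_1‖ = (2, -4, 4)/6.0000 = (0.3333, -0.6667, 0.6667).
r_{12} = q_1·v_2 = 0.0000.
u_2 = v_2 + 0.0000·q_1 = (4.0000, 4.0000, 2.0000).
‖u_2‖ = 6.0000, so q_2 = (0.6667, 0.6667, 0.3333).
r_{13} = q_1·v_3 = 4.3333; r_{23} = q_2·v_3 = 1.6667.
u_3 = v_3 − 4.3333·q_1 − 1.6667·q_2 = (0.4444, -0.2222, -0.4444).
‖u_3‖ = 0.6667, so q_3 = (0.6667, -0.3333, -0.6667).

Q = [[0.3333, 0.6667, 0.6667], [-0.6667, 0.6667, -0.3333], [0.6667, 0.3333, -0.6667]], R = [[6.0000, 0.0000, 4.3333], [0.0000, 6.0000, 1.6667], [0.0000, 0.0000, 0.6667]]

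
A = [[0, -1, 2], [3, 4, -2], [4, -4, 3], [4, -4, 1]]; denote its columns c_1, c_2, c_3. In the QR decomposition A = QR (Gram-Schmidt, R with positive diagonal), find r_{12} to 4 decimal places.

c_1 = (0, 3, 4, 4); ‖c_1‖ = 6.4031, so e_1 = (0.0000, 0.4685, 0.6247, 0.6247).
r_{12} = e_1·c_2 = -3.1235.

r_{12} = -3.1235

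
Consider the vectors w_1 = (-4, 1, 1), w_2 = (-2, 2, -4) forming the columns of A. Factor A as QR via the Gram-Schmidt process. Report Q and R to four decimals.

w_1 = (-4, 1, 1); ‖w_1‖ = 4.2426, so e_1 = (-0.9428, 0.2357, 0.2357).
e_1·w_2 = (-0.9428)·(-2) + 0.2357·2 + 0.2357·(-4) = 1.4142.
u_2 = w_2 − 1.4142·e_1 = (-0.6667, 1.6667, -4.3333).
‖u_2‖ = 4.6904, so e_2 = (-0.1421, 0.3553, -0.9239).

Q = [[-0.9428, -0.1421], [0.2357, 0.3553], [0.2357, -0.9239]], R = [[4.2426, 1.4142], [0.0000, 4.6904]]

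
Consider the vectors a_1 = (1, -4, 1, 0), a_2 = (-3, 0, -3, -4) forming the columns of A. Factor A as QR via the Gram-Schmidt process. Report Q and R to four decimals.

a_1 = (1, -4, 1, 0); ‖a_1‖ = 4.2426, so q_1 = (0.2357, -0.9428, 0.2357, 0.0000).
q_1·a_2 = 0.2357·(-3) + (-0.9428)·0 + 0.2357·(-3) + 0.0000·(-4) = -1.4142.
u_2 = a_2 + 1.4142·q_1 = (-2.6667, -1.3333, -2.6667, -4.0000).
‖u_2‖ = 5.6569, so q_2 = (-0.4714, -0.2357, -0.4714, -0.7071).

Q = [[0.2357, -0.4714], [-0.9428, -0.2357], [0.2357, -0.4714], [0.0000, -0.7071]], R = [[4.2426, -1.4142], [0.0000, 5.6569]]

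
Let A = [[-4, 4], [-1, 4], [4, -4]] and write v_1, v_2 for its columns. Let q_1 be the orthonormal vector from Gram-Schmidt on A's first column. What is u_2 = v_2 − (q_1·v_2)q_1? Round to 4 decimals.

q_1 = v_1/‖v_1‖ = (-4, -1, 4)/5.7446 = (-0.6963, -0.1741, 0.6963).
r_{12} = q_1·v_2 = -6.2668.
u_2 = v_2 + 6.2668·q_1 = (-0.3636, 2.9091, 0.3636).

u_2 = (-0.3636, 2.9091, 0.3636)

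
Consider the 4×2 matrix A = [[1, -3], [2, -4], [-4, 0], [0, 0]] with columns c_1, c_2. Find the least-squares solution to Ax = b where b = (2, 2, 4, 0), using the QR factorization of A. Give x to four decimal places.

x = (-1.0000, -1.0000)

c_1 = (1, 2, -4, 0); ‖c_1‖ = 4.5826, so q_1 = (0.2182, 0.4364, -0.8729, 0.0000).
q_1·c_2 = 0.2182·(-3) + 0.4364·(-4) + (-0.8729)·0 + 0.0000·0 = -2.4004.
u_2 = c_2 + 2.4004·q_1 = (-2.4762, -2.9524, -2.0952, 0.0000).
‖u_2‖ = 4.3861, so q_2 = (-0.5646, -0.6731, -0.4777, 0.0000).
Qᵀb = (-2.1822, -4.3861).
Back-substitute: x_2 = -4.3861/4.3861 = -1.0000.
x_1 = (-2.1822 + 2.4004·(-1.0000))/4.5826 = -1.0000.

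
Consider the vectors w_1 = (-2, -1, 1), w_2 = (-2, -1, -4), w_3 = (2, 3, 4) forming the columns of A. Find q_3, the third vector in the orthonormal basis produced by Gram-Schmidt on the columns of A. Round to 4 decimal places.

q_3 = (-0.4472, 0.8944, 0.0000)

w_1 = (-2, -1, 1); ‖w_1‖ = 2.4495, so q_1 = (-0.8165, -0.4082, 0.4082).
q_1·w_2 = (-0.8165)·(-2) + (-0.4082)·(-1) + 0.4082·(-4) = 0.4082.
u_2 = w_2 − 0.4082·q_1 = (-1.6667, -0.8333, -4.1667).
‖u_2‖ = 4.5644, so q_2 = (-0.3651, -0.1826, -0.9129).
q_1·w_3 = (-0.8165)·2 + (-0.4082)·3 + 0.4082·4 = -1.2247; q_2·w_3 = (-0.3651)·2 + (-0.1826)·3 + (-0.9129)·4 = -4.9295.
u_3 = w_3 + 1.2247·q_1 + 4.9295·q_2 = (-0.8000, 1.6000, 0.0000).
‖u_3‖ = 1.7889, so q_3 = (-0.4472, 0.8944, 0.0000).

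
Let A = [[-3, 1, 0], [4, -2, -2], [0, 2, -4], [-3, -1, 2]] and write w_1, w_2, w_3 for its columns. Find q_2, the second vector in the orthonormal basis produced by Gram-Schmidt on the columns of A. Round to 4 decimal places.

w_1 = (-3, 4, 0, -3); ‖w_1‖ = 5.8310, so q_1 = (-0.5145, 0.6860, 0.0000, -0.5145).
q_1·w_2 = (-0.5145)·1 + 0.6860·(-2) + 0.0000·2 + (-0.5145)·(-1) = -1.3720.
u_2 = w_2 + 1.3720·q_1 = (0.2941, -1.0588, 2.0000, -1.7059).
‖u_2‖ = 2.8491, so q_2 = (0.1032, -0.3716, 0.7020, -0.5987).

q_2 = (0.1032, -0.3716, 0.7020, -0.5987)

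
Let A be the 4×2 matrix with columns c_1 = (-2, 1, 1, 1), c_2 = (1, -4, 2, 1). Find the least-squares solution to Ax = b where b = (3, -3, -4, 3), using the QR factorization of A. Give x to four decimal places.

x = (-1.3103, 0.2759)

q_1 = c_1/‖c_1‖ = (-2, 1, 1, 1)/2.6458 = (-0.7559, 0.3780, 0.3780, 0.3780).
r_{12} = q_1·c_2 = -1.1339.
u_2 = c_2 + 1.1339·q_1 = (0.1429, -3.5714, 2.4286, 1.4286).
‖u_2‖ = 4.5513, so q_2 = (0.0314, -0.7847, 0.5336, 0.3139).
Qᵀb = (-3.7796, 1.2555).
Back-substitute: x_2 = 1.2555/4.5513 = 0.2759.
x_1 = (-3.7796 + 1.1339·0.2759)/2.6458 = -1.3103.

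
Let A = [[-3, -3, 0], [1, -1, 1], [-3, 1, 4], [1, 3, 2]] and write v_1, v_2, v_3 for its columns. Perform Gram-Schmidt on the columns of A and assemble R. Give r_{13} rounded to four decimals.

v_1 = (-3, 1, -3, 1); ‖v_1‖ = 4.4721, so q_1 = (-0.6708, 0.2236, -0.6708, 0.2236).
r_{13} = q_1·v_3 = -2.0125.

r_{13} = -2.0125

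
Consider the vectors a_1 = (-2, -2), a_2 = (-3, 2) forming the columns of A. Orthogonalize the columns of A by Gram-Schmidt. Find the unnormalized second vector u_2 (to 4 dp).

a_1 = (-2, -2); ‖a_1‖ = 2.8284, so e_1 = (-0.7071, -0.7071).
e_1·a_2 = (-0.7071)·(-3) + (-0.7071)·2 = 0.7071.
u_2 = a_2 − 0.7071·e_1 = (-2.5000, 2.5000).

u_2 = (-2.5000, 2.5000)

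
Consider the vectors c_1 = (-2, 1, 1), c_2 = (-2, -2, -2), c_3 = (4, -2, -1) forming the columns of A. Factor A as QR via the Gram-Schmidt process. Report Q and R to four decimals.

Q = [[-0.8165, -0.5774, 0.0000], [0.4082, -0.5774, -0.7071], [0.4082, -0.5774, 0.7071]], R = [[2.4495, 0.0000, -4.4907], [0.0000, 3.4641, -0.5774], [0.0000, 0.0000, 0.7071]]

c_1 = (-2, 1, 1); ‖c_1‖ = 2.4495, so e_1 = (-0.8165, 0.4082, 0.4082).
e_1·c_2 = (-0.8165)·(-2) + 0.4082·(-2) + 0.4082·(-2) = 0.0000.
u_2 = c_2 + 0.0000·e_1 = (-2.0000, -2.0000, -2.0000).
‖u_2‖ = 3.4641, so e_2 = (-0.5774, -0.5774, -0.5774).
e_1·c_3 = (-0.8165)·4 + 0.4082·(-2) + 0.4082·(-1) = -4.4907; e_2·c_3 = (-0.5774)·4 + (-0.5774)·(-2) + (-0.5774)·(-1) = -0.5774.
u_3 = c_3 + 4.4907·e_1 + 0.5774·e_2 = (0.0000, -0.5000, 0.5000).
‖u_3‖ = 0.7071, so e_3 = (0.0000, -0.7071, 0.7071).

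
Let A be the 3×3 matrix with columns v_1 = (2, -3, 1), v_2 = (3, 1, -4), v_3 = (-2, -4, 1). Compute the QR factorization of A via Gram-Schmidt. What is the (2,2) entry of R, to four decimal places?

r_{22} = 5.0920

q_1 = v_1/‖v_1‖ = (2, -3, 1)/3.7417 = (0.5345, -0.8018, 0.2673).
r_{12} = q_1·v_2 = -0.2673.
u_2 = v_2 + 0.2673·q_1 = (3.1429, 0.7857, -3.9286).
r_{22} = ‖u_2‖ = 5.0920.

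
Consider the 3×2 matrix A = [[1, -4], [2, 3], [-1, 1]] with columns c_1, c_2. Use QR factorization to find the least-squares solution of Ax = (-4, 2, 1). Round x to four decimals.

x = (-0.3161, 0.8968)

c_1 = (1, 2, -1); ‖c_1‖ = 2.4495, so q_1 = (0.4082, 0.8165, -0.4082).
q_1·c_2 = 0.4082·(-4) + 0.8165·3 + (-0.4082)·1 = 0.4082.
u_2 = c_2 − 0.4082·q_1 = (-4.1667, 2.6667, 1.1667).
‖u_2‖ = 5.0827, so q_2 = (-0.8198, 0.5247, 0.2295).
Qᵀb = (-0.4082, 4.5580).
Back-substitute: x_2 = 4.5580/5.0827 = 0.8968.
x_1 = (-0.4082 − 0.4082·0.8968)/2.4495 = -0.3161.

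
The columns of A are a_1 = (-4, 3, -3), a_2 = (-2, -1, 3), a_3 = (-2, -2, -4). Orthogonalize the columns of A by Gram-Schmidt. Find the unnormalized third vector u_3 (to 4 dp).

u_3 = (-1.1478, -3.4435, -1.9130)

q_1 = a_1/‖a_1‖ = (-4, 3, -3)/5.8310 = (-0.6860, 0.5145, -0.5145).
r_{12} = q_1·a_2 = -0.6860.
u_2 = a_2 + 0.6860·q_1 = (-2.4706, -0.6471, 2.6471).
‖u_2‖ = 3.6782, so q_2 = (-0.6717, -0.1759, 0.7197).
r_{13} = q_1·a_3 = 2.4010; r_{23} = q_2·a_3 = -1.1834.
u_3 = a_3 − 2.4010·q_1 + 1.1834·q_2 = (-1.1478, -3.4435, -1.9130).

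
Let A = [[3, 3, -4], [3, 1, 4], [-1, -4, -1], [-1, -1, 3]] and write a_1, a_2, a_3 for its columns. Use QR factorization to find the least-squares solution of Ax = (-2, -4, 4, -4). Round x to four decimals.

x = (-0.2588, -0.8395, -0.7237)

a_1 = (3, 3, -1, -1); ‖a_1‖ = 4.4721, so q_1 = (0.6708, 0.6708, -0.2236, -0.2236).
q_1·a_2 = 0.6708·3 + 0.6708·1 + (-0.2236)·(-4) + (-0.2236)·(-1) = 3.8013.
u_2 = a_2 − 3.8013·q_1 = (0.4500, -1.5500, -3.1500, -0.1500).
‖u_2‖ = 3.5426, so q_2 = (0.1270, -0.4375, -0.8892, -0.0423).
q_1·a_3 = 0.6708·(-4) + 0.6708·4 + (-0.2236)·(-1) + (-0.2236)·3 = -0.4472; q_2·a_3 = 0.1270·(-4) + (-0.4375)·4 + (-0.8892)·(-1) + (-0.0423)·3 = -1.4961.
u_3 = a_3 + 0.4472·q_1 + 1.4961·q_2 = (-3.5100, 3.6454, -2.4303, 2.8367).
‖u_3‖ = 6.2898, so q_3 = (-0.5580, 0.5796, -0.3864, 0.4510).
Qᵀb = (-4.0249, -1.8913, -4.5517).
Back-substitute: x_3 = -4.5517/6.2898 = -0.7237.
x_2 = (-1.8913 + 1.4961·(-0.7237))/3.5426 = -0.8395.
x_1 = (-4.0249 − 3.8013·(-0.8395) + 0.4472·(-0.7237))/4.4721 = -0.2588.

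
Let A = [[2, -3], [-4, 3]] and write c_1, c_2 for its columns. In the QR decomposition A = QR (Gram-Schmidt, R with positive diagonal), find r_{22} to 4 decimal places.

e_1 = c_1/‖c_1‖ = (2, -4)/4.4721 = (0.4472, -0.8944).
r_{12} = e_1·c_2 = -4.0249.
u_2 = c_2 + 4.0249·e_1 = (-1.2000, -0.6000).
r_{22} = ‖u_2‖ = 1.3416.

r_{22} = 1.3416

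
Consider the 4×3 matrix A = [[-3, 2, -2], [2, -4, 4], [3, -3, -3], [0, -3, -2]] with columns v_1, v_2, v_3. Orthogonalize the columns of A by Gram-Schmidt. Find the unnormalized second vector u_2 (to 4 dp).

v_1 = (-3, 2, 3, 0); ‖v_1‖ = 4.6904, so q_1 = (-0.6396, 0.4264, 0.6396, 0.0000).
q_1·v_2 = (-0.6396)·2 + 0.4264·(-4) + 0.6396·(-3) + 0.0000·(-3) = -4.9036.
u_2 = v_2 + 4.9036·q_1 = (-1.1364, -1.9091, 0.1364, -3.0000).

u_2 = (-1.1364, -1.9091, 0.1364, -3.0000)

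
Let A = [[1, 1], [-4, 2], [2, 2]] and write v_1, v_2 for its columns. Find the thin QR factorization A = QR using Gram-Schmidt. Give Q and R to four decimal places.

Q = [[0.2182, 0.3904], [-0.8729, 0.4880], [0.4364, 0.7807]], R = [[4.5826, -0.6547], [0.0000, 2.9277]]

v_1 = (1, -4, 2); ‖v_1‖ = 4.5826, so e_1 = (0.2182, -0.8729, 0.4364).
e_1·v_2 = 0.2182·1 + (-0.8729)·2 + 0.4364·2 = -0.6547.
u_2 = v_2 + 0.6547·e_1 = (1.1429, 1.4286, 2.2857).
‖u_2‖ = 2.9277, so e_2 = (0.3904, 0.4880, 0.7807).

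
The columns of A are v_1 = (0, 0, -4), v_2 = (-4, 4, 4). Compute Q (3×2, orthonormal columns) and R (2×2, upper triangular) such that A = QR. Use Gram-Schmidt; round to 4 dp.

Q = [[0.0000, -0.7071], [0.0000, 0.7071], [-1.0000, 0.0000]], R = [[4.0000, -4.0000], [0.0000, 5.6569]]

v_1 = (0, 0, -4); ‖v_1‖ = 4.0000, so q_1 = (0.0000, 0.0000, -1.0000).
q_1·v_2 = 0.0000·(-4) + 0.0000·4 + (-1.0000)·4 = -4.0000.
u_2 = v_2 + 4.0000·q_1 = (-4.0000, 4.0000, 0.0000).
‖u_2‖ = 5.6569, so q_2 = (-0.7071, 0.7071, 0.0000).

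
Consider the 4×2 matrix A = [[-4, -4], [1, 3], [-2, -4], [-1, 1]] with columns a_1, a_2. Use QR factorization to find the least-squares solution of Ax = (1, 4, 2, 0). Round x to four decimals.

a_1 = (-4, 1, -2, -1); ‖a_1‖ = 4.6904, so e_1 = (-0.8528, 0.2132, -0.4264, -0.2132).
e_1·a_2 = (-0.8528)·(-4) + 0.2132·3 + (-0.4264)·(-4) + (-0.2132)·1 = 5.5432.
u_2 = a_2 − 5.5432·e_1 = (0.7273, 1.8182, -1.6364, 2.1818).
‖u_2‖ = 3.3575, so e_2 = (0.2166, 0.5415, -0.4874, 0.6498).
Qᵀb = (-0.8528, 1.4080).
Back-substitute: x_2 = 1.4080/3.3575 = 0.4194.
x_1 = (-0.8528 − 5.5432·0.4194)/4.6904 = -0.6774.

x = (-0.6774, 0.4194)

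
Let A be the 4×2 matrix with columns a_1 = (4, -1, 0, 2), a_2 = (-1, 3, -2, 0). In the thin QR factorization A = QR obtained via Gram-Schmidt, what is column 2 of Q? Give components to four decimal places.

a_1 = (4, -1, 0, 2); ‖a_1‖ = 4.5826, so e_1 = (0.8729, -0.2182, 0.0000, 0.4364).
e_1·a_2 = 0.8729·(-1) + (-0.2182)·3 + 0.0000·(-2) + 0.4364·0 = -1.5275.
u_2 = a_2 + 1.5275·e_1 = (0.3333, 2.6667, -2.0000, 0.6667).
‖u_2‖ = 3.4157, so e_2 = (0.0976, 0.7807, -0.5855, 0.1952).

e_2 = (0.0976, 0.7807, -0.5855, 0.1952)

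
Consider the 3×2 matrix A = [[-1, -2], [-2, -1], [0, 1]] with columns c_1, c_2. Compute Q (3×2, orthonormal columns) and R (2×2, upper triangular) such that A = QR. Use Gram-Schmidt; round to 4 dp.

c_1 = (-1, -2, 0); ‖c_1‖ = 2.2361, so q_1 = (-0.4472, -0.8944, 0.0000).
q_1·c_2 = (-0.4472)·(-2) + (-0.8944)·(-1) + 0.0000·1 = 1.7889.
u_2 = c_2 − 1.7889·q_1 = (-1.2000, 0.6000, 1.0000).
‖u_2‖ = 1.6733, so q_2 = (-0.7171, 0.3586, 0.5976).

Q = [[-0.4472, -0.7171], [-0.8944, 0.3586], [0.0000, 0.5976]], R = [[2.2361, 1.7889], [0.0000, 1.6733]]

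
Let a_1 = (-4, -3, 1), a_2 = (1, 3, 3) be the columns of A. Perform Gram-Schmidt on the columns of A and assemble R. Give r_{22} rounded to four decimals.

a_1 = (-4, -3, 1); ‖a_1‖ = 5.0990, so e_1 = (-0.7845, -0.5883, 0.1961).
e_1·a_2 = (-0.7845)·1 + (-0.5883)·3 + 0.1961·3 = -1.9612.
u_2 = a_2 + 1.9612·e_1 = (-0.5385, 1.8462, 3.3846).
r_{22} = ‖u_2‖ = 3.8928.

r_{22} = 3.8928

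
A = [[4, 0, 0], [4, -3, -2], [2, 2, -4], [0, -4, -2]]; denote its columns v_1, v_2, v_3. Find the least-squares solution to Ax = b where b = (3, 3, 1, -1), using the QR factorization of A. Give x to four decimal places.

v_1 = (4, 4, 2, 0); ‖v_1‖ = 6.0000, so e_1 = (0.6667, 0.6667, 0.3333, 0.0000).
e_1·v_2 = 0.6667·0 + 0.6667·(-3) + 0.3333·2 + 0.0000·(-4) = -1.3333.
u_2 = v_2 + 1.3333·e_1 = (0.8889, -2.1111, 2.4444, -4.0000).
‖u_2‖ = 5.2175, so e_2 = (0.1704, -0.4046, 0.4685, -0.7667).
e_1·v_3 = 0.6667·0 + 0.6667·(-2) + 0.3333·(-4) + 0.0000·(-2) = -2.6667; e_2·v_3 = 0.1704·0 + (-0.4046)·(-2) + 0.4685·(-4) + (-0.7667)·(-2) = 0.4685.
u_3 = v_3 + 2.6667·e_1 − 0.4685·e_2 = (1.6980, -0.0327, -3.3306, -1.6408).
‖u_3‖ = 4.0828, so e_3 = (0.4159, -0.0080, -0.8158, -0.4019).
Qᵀb = (4.3333, 0.5324, 0.8098).
Back-substitute: x_3 = 0.8098/4.0828 = 0.1983.
x_2 = (0.5324 − 0.4685·0.1983)/5.2175 = 0.0842.
x_1 = (4.3333 + 1.3333·0.0842 + 2.6667·0.1983)/6.0000 = 0.8291.

x = (0.8291, 0.0842, 0.1983)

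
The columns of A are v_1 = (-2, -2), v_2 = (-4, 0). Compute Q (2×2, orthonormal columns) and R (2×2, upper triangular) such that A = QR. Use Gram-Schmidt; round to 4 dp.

Q = [[-0.7071, -0.7071], [-0.7071, 0.7071]], R = [[2.8284, 2.8284], [0.0000, 2.8284]]

q_1 = v_1/‖v_1‖ = (-2, -2)/2.8284 = (-0.7071, -0.7071).
r_{12} = q_1·v_2 = 2.8284.
u_2 = v_2 − 2.8284·q_1 = (-2.0000, 2.0000).
‖u_2‖ = 2.8284, so q_2 = (-0.7071, 0.7071).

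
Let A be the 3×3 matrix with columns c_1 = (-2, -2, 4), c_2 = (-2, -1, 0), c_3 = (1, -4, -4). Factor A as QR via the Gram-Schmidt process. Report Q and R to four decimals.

Q = [[-0.4082, -0.8018, 0.4364], [-0.4082, -0.2673, -0.8729], [0.8165, -0.5345, -0.2182]], R = [[4.8990, 1.2247, -2.0412], [0.0000, 1.8708, 2.4054], [0.0000, 0.0000, 4.8008]]

c_1 = (-2, -2, 4); ‖c_1‖ = 4.8990, so e_1 = (-0.4082, -0.4082, 0.8165).
e_1·c_2 = (-0.4082)·(-2) + (-0.4082)·(-1) + 0.8165·0 = 1.2247.
u_2 = c_2 − 1.2247·e_1 = (-1.5000, -0.5000, -1.0000).
‖u_2‖ = 1.8708, so e_2 = (-0.8018, -0.2673, -0.5345).
e_1·c_3 = (-0.4082)·1 + (-0.4082)·(-4) + 0.8165·(-4) = -2.0412; e_2·c_3 = (-0.8018)·1 + (-0.2673)·(-4) + (-0.5345)·(-4) = 2.4054.
u_3 = c_3 + 2.0412·e_1 − 2.4054·e_2 = (2.0952, -4.1905, -1.0476).
‖u_3‖ = 4.8008, so e_3 = (0.4364, -0.8729, -0.2182).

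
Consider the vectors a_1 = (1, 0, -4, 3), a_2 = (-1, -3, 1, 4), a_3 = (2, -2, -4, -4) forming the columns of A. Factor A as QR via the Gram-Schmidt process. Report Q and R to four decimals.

Q = [[0.1961, -0.2533, 0.1715], [0.0000, -0.5986, -0.8009], [-0.7845, 0.4144, -0.3162], [0.5883, 0.6370, -0.4787]], R = [[5.0990, 1.3728, 1.1767], [0.0000, 5.0115, -3.5150], [0.0000, 0.0000, 5.1245]]

a_1 = (1, 0, -4, 3); ‖a_1‖ = 5.0990, so e_1 = (0.1961, 0.0000, -0.7845, 0.5883).
e_1·a_2 = 0.1961·(-1) + 0.0000·(-3) + (-0.7845)·1 + 0.5883·4 = 1.3728.
u_2 = a_2 − 1.3728·e_1 = (-1.2692, -3.0000, 2.0769, 3.1923).
‖u_2‖ = 5.0115, so e_2 = (-0.2533, -0.5986, 0.4144, 0.6370).
e_1·a_3 = 0.1961·2 + 0.0000·(-2) + (-0.7845)·(-4) + 0.5883·(-4) = 1.1767; e_2·a_3 = (-0.2533)·2 + (-0.5986)·(-2) + 0.4144·(-4) + 0.6370·(-4) = -3.5150.
u_3 = a_3 − 1.1767·e_1 + 3.5150·e_2 = (0.8790, -4.1041, -1.6202, -2.4533).
‖u_3‖ = 5.1245, so e_3 = (0.1715, -0.8009, -0.3162, -0.4787).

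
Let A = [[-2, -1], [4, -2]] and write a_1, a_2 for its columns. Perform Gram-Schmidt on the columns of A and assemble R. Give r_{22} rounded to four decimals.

r_{22} = 1.7889

a_1 = (-2, 4); ‖a_1‖ = 4.4721, so q_1 = (-0.4472, 0.8944).
q_1·a_2 = (-0.4472)·(-1) + 0.8944·(-2) = -1.3416.
u_2 = a_2 + 1.3416·q_1 = (-1.6000, -0.8000).
r_{22} = ‖u_2‖ = 1.7889.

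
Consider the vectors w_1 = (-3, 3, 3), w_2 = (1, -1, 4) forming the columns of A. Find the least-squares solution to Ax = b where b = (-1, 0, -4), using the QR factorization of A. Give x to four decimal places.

x = (-0.1333, -0.9000)

w_1 = (-3, 3, 3); ‖w_1‖ = 5.1962, so q_1 = (-0.5774, 0.5774, 0.5774).
q_1·w_2 = (-0.5774)·1 + 0.5774·(-1) + 0.5774·4 = 1.1547.
u_2 = w_2 − 1.1547·q_1 = (1.6667, -1.6667, 3.3333).
‖u_2‖ = 4.0825, so q_2 = (0.4082, -0.4082, 0.8165).
Qᵀb = (-1.7321, -3.6742).
Back-substitute: x_2 = -3.6742/4.0825 = -0.9000.
x_1 = (-1.7321 − 1.1547·(-0.9000))/5.1962 = -0.1333.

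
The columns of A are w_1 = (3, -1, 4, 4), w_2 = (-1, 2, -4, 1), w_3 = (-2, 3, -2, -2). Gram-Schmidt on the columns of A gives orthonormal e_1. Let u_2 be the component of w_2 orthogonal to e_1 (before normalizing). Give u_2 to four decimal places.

u_2 = (0.2143, 1.5952, -2.3810, 2.6190)

w_1 = (3, -1, 4, 4); ‖w_1‖ = 6.4807, so e_1 = (0.4629, -0.1543, 0.6172, 0.6172).
e_1·w_2 = 0.4629·(-1) + (-0.1543)·2 + 0.6172·(-4) + 0.6172·1 = -2.6232.
u_2 = w_2 + 2.6232·e_1 = (0.2143, 1.5952, -2.3810, 2.6190).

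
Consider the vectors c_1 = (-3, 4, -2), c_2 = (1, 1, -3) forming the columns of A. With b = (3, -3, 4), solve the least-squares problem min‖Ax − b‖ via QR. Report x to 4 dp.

e_1 = c_1/‖c_1‖ = (-3, 4, -2)/5.3852 = (-0.5571, 0.7428, -0.3714).
r_{12} = e_1·c_2 = 1.2999.
u_2 = c_2 − 1.2999·e_1 = (1.7241, 0.0345, -2.5172).
‖u_2‖ = 3.0513, so e_2 = (0.5651, 0.0113, -0.8250).
Qᵀb = (-5.3852, -1.6387).
Back-substitute: x_2 = -1.6387/3.0513 = -0.5370.
x_1 = (-5.3852 − 1.2999·(-0.5370))/5.3852 = -0.8704.

x = (-0.8704, -0.5370)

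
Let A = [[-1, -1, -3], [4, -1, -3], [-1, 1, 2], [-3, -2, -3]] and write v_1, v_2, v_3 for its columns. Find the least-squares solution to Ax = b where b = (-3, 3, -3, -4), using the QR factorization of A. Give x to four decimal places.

x = (1.4257, -2.7294, 1.5182)

v_1 = (-1, 4, -1, -3); ‖v_1‖ = 5.1962, so e_1 = (-0.1925, 0.7698, -0.1925, -0.5774).
e_1·v_2 = (-0.1925)·(-1) + 0.7698·(-1) + (-0.1925)·1 + (-0.5774)·(-2) = 0.3849.
u_2 = v_2 − 0.3849·e_1 = (-0.9259, -1.2963, 1.0741, -1.7778).
‖u_2‖ = 2.6176, so e_2 = (-0.3537, -0.4952, 0.4103, -0.6792).
e_1·v_3 = (-0.1925)·(-3) + 0.7698·(-3) + (-0.1925)·2 + (-0.5774)·(-3) = -0.3849; e_2·v_3 = (-0.3537)·(-3) + (-0.4952)·(-3) + 0.4103·2 + (-0.6792)·(-3) = 5.4050.
u_3 = v_3 + 0.3849·e_1 − 5.4050·e_2 = (-1.1622, -0.0270, -0.2919, 0.4486).
‖u_3‖ = 1.2798, so e_3 = (-0.9081, -0.0211, -0.2281, 0.3506).
Qᵀb = (5.7735, 1.0612, 1.9429).
Back-substitute: x_3 = 1.9429/1.2798 = 1.5182.
x_2 = (1.0612 − 5.4050·1.5182)/2.6176 = -2.7294.
x_1 = (5.7735 − 0.3849·(-2.7294) + 0.3849·1.5182)/5.1962 = 1.4257.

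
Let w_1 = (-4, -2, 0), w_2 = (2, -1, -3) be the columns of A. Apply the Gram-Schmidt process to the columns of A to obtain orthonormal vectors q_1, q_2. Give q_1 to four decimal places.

q_1 = (-0.8944, -0.4472, 0.0000)

w_1 = (-4, -2, 0); ‖w_1‖ = 4.4721, so q_1 = (-0.8944, -0.4472, 0.0000).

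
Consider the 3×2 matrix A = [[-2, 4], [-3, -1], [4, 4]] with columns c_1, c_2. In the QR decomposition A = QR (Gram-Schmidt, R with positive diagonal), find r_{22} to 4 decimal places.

r_{22} = 5.3691

c_1 = (-2, -3, 4); ‖c_1‖ = 5.3852, so e_1 = (-0.3714, -0.5571, 0.7428).
e_1·c_2 = (-0.3714)·4 + (-0.5571)·(-1) + 0.7428·4 = 2.0426.
u_2 = c_2 − 2.0426·e_1 = (4.7586, 0.1379, 2.4828).
r_{22} = ‖u_2‖ = 5.3691.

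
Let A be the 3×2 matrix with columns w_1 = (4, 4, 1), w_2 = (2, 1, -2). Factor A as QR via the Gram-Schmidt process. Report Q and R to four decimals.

Q = [[0.6963, 0.3225], [0.6963, -0.0868], [0.1741, -0.9426]], R = [[5.7446, 1.7408], [0.0000, 2.4433]]

w_1 = (4, 4, 1); ‖w_1‖ = 5.7446, so q_1 = (0.6963, 0.6963, 0.1741).
q_1·w_2 = 0.6963·2 + 0.6963·1 + 0.1741·(-2) = 1.7408.
u_2 = w_2 − 1.7408·q_1 = (0.7879, -0.2121, -2.3030).
‖u_2‖ = 2.4433, so q_2 = (0.3225, -0.0868, -0.9426).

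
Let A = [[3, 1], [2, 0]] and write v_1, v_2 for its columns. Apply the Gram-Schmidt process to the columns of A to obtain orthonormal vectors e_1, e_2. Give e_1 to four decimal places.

e_1 = (0.8321, 0.5547)

v_1 = (3, 2); ‖v_1‖ = 3.6056, so e_1 = (0.8321, 0.5547).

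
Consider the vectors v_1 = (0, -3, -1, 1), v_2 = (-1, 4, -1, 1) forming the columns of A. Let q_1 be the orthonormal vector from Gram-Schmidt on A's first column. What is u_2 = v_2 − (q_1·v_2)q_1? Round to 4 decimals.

u_2 = (-1.0000, 1.2727, -1.9091, 1.9091)

v_1 = (0, -3, -1, 1); ‖v_1‖ = 3.3166, so q_1 = (0.0000, -0.9045, -0.3015, 0.3015).
q_1·v_2 = 0.0000·(-1) + (-0.9045)·4 + (-0.3015)·(-1) + 0.3015·1 = -3.0151.
u_2 = v_2 + 3.0151·q_1 = (-1.0000, 1.2727, -1.9091, 1.9091).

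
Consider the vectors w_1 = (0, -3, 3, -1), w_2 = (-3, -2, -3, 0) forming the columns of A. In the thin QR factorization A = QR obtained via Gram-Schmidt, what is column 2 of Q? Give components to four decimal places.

q_2 = (-0.6466, -0.5332, -0.5445, -0.0340)

q_1 = w_1/‖w_1‖ = (0, -3, 3, -1)/4.3589 = (0.0000, -0.6882, 0.6882, -0.2294).
r_{12} = q_1·w_2 = -0.6882.
u_2 = w_2 + 0.6882·q_1 = (-3.0000, -2.4737, -2.5263, -0.1579).
‖u_2‖ = 4.6396, so q_2 = (-0.6466, -0.5332, -0.5445, -0.0340).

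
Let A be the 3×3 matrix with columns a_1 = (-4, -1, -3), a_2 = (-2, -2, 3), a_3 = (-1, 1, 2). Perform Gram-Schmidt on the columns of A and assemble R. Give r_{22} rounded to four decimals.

a_1 = (-4, -1, -3); ‖a_1‖ = 5.0990, so q_1 = (-0.7845, -0.1961, -0.5883).
q_1·a_2 = (-0.7845)·(-2) + (-0.1961)·(-2) + (-0.5883)·3 = 0.1961.
u_2 = a_2 − 0.1961·q_1 = (-1.8462, -1.9615, 3.1154).
r_{22} = ‖u_2‖ = 4.1184.

r_{22} = 4.1184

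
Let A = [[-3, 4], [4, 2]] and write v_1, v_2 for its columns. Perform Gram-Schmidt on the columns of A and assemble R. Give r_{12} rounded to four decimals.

r_{12} = -0.8000

v_1 = (-3, 4); ‖v_1‖ = 5.0000, so e_1 = (-0.6000, 0.8000).
r_{12} = e_1·v_2 = -0.8000.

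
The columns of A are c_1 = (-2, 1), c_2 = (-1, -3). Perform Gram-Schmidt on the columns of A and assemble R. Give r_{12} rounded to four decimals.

r_{12} = -0.4472

c_1 = (-2, 1); ‖c_1‖ = 2.2361, so e_1 = (-0.8944, 0.4472).
r_{12} = e_1·c_2 = -0.4472.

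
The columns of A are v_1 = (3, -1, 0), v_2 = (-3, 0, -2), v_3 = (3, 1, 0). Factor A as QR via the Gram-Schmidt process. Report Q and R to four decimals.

v_1 = (3, -1, 0); ‖v_1‖ = 3.1623, so q_1 = (0.9487, -0.3162, 0.0000).
q_1·v_2 = 0.9487·(-3) + (-0.3162)·0 + 0.0000·(-2) = -2.8460.
u_2 = v_2 + 2.8460·q_1 = (-0.3000, -0.9000, -2.0000).
‖u_2‖ = 2.2136, so q_2 = (-0.1355, -0.4066, -0.9035).
q_1·v_3 = 0.9487·3 + (-0.3162)·1 + 0.0000·0 = 2.5298; q_2·v_3 = (-0.1355)·3 + (-0.4066)·1 + (-0.9035)·0 = -0.8132.
u_3 = v_3 − 2.5298·q_1 + 0.8132·q_2 = (0.4898, 1.4694, -0.7347).
‖u_3‖ = 1.7143, so q_3 = (0.2857, 0.8571, -0.4286).

Q = [[0.9487, -0.1355, 0.2857], [-0.3162, -0.4066, 0.8571], [0.0000, -0.9035, -0.4286]], R = [[3.1623, -2.8460, 2.5298], [0.0000, 2.2136, -0.8132], [0.0000, 0.0000, 1.7143]]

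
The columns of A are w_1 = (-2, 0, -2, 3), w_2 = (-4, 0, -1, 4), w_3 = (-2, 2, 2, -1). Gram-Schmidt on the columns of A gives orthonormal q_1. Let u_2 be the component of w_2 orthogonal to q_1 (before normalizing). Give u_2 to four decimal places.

w_1 = (-2, 0, -2, 3); ‖w_1‖ = 4.1231, so q_1 = (-0.4851, 0.0000, -0.4851, 0.7276).
q_1·w_2 = (-0.4851)·(-4) + 0.0000·0 + (-0.4851)·(-1) + 0.7276·4 = 5.3358.
u_2 = w_2 − 5.3358·q_1 = (-1.4118, 0.0000, 1.5882, 0.1176).

u_2 = (-1.4118, 0.0000, 1.5882, 0.1176)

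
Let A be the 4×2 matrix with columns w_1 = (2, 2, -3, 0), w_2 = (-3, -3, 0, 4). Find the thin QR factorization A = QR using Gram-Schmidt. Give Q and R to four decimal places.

w_1 = (2, 2, -3, 0); ‖w_1‖ = 4.1231, so q_1 = (0.4851, 0.4851, -0.7276, 0.0000).
q_1·w_2 = 0.4851·(-3) + 0.4851·(-3) + (-0.7276)·0 + 0.0000·4 = -2.9104.
u_2 = w_2 + 2.9104·q_1 = (-1.5882, -1.5882, -2.1176, 4.0000).
‖u_2‖ = 5.0527, so q_2 = (-0.3143, -0.3143, -0.4191, 0.7917).

Q = [[0.4851, -0.3143], [0.4851, -0.3143], [-0.7276, -0.4191], [0.0000, 0.7917]], R = [[4.1231, -2.9104], [0.0000, 5.0527]]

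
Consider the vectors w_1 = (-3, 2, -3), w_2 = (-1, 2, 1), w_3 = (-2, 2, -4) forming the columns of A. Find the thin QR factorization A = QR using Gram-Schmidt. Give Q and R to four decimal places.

w_1 = (-3, 2, -3); ‖w_1‖ = 4.6904, so q_1 = (-0.6396, 0.4264, -0.6396).
q_1·w_2 = (-0.6396)·(-1) + 0.4264·2 + (-0.6396)·1 = 0.8528.
u_2 = w_2 − 0.8528·q_1 = (-0.4545, 1.6364, 1.5455).
‖u_2‖ = 2.2962, so q_2 = (-0.1980, 0.7126, 0.6730).
q_1·w_3 = (-0.6396)·(-2) + 0.4264·2 + (-0.6396)·(-4) = 4.6904; q_2·w_3 = (-0.1980)·(-2) + 0.7126·2 + 0.6730·(-4) = -0.8710.
u_3 = w_3 − 4.6904·q_1 + 0.8710·q_2 = (0.8276, 0.6207, -0.4138).
‖u_3‖ = 1.1142, so q_3 = (0.7428, 0.5571, -0.3714).

Q = [[-0.6396, -0.1980, 0.7428], [0.4264, 0.7126, 0.5571], [-0.6396, 0.6730, -0.3714]], R = [[4.6904, 0.8528, 4.6904], [0.0000, 2.2962, -0.8710], [0.0000, 0.0000, 1.1142]]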